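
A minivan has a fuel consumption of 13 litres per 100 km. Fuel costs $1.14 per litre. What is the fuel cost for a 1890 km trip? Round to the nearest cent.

Fuel = 13 L/100 km × 1890 km / 100 = 245.7 L
Cost = 245.7 L × $1.14/L = $280.10

$280.10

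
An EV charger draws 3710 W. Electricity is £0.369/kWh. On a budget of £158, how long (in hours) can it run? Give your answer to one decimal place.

Energy budget = £158 / £0.369 per kWh = 428.2 kWh = 428,184 Wh
Runtime = 428,184 Wh / 3710 W = 115.4 h

115.4 h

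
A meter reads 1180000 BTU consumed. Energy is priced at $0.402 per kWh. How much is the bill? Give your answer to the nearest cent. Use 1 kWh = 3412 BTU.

$139.03

1180000 BTU × (0.00029308 kWh/BTU) = 345.8 kWh
Cost = 345.8 kWh × $0.402/kWh = $139.03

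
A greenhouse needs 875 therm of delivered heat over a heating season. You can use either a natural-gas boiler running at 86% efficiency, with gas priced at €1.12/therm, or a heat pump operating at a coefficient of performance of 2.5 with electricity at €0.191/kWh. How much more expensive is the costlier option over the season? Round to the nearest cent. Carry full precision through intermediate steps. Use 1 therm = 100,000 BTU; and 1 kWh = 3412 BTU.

Heat load = 875 therm × 100,000 = 87,500,000 BTU
Gas: input = 87,500,000 / 0.86 = 101,744,186 BTU = 1,017 therm → 1,017 × €1.12 = €1,139.53
Heat pump: 87,500,000 BTU / 3412 = 25,640 kWh heat; / 2.5 = 10,260 kWh in → × €0.191 = €1,959.26
Difference = |€1,139.53 − €1,959.26| = €819.73

€819.73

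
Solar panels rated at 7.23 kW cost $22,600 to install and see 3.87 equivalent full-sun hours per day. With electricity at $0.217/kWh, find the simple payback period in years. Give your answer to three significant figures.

Daily generation = 7.23 kW × 3.87 h = 27.98 kWh
Annual generation = 27.98 × 365 = 10213 kWh
Annual savings = 10213 × $0.217 = $2,216.16
Payback = $22,600 / $2,216.16 = 10.2 years

10.2 years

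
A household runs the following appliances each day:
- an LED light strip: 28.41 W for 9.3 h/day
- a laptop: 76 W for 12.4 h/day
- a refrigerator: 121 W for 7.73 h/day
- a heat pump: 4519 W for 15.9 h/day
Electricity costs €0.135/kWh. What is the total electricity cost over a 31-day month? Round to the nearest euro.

€310

LED light strip: 28.41 W × 9.3 h × 31 d = 8,191 Wh = 8.191 kWh
laptop: 76 W × 12.4 h × 31 d = 29,214 Wh = 29.21 kWh
refrigerator: 121 W × 7.73 h × 31 d = 28,995 Wh = 29 kWh
heat pump: 4519 W × 15.9 h × 31 d = 2,227,415 Wh = 2,227 kWh
Total energy = 8.191 + 29.21 + 29 + 2,227 = 2,294 kWh
Cost = 2,294 kWh × €0.135 = €309.67 ≈ €310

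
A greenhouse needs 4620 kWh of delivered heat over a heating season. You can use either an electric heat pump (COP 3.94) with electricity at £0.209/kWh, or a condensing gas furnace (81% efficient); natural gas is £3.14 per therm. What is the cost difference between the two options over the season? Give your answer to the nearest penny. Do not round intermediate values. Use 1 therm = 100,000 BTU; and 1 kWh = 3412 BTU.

Heat load = 4620 kWh × 3412 = 15,763,440 BTU
Gas: input = 15,763,440 / 0.81 = 19,461,037 BTU = 194.6 therm → 194.6 × £3.14 = £611.08
Heat pump: 15,763,440 BTU / 3412 = 4,620 kWh heat; / 3.94 = 1,173 kWh in → × £0.209 = £245.07
Difference = |£611.08 − £245.07| = £366.01

£366.01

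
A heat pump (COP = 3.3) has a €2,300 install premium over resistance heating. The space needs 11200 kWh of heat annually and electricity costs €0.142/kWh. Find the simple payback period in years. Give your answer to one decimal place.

Resistance: 11200 kWh × €0.142 = €1,590.40/yr
Heat pump: 11200 / 3.3 = 3394 kWh in → × €0.142 = €481.94/yr
Annual savings = €1,108.46
Payback = €2,300 / €1,108.46 = 2.07 years

2.1 years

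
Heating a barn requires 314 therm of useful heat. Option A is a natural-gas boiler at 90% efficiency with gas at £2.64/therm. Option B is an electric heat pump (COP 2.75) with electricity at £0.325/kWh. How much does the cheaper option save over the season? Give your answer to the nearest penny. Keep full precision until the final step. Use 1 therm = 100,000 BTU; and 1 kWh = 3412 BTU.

£166.54

Heat load = 314 therm × 100,000 = 31,400,000 BTU
Gas: input = 31,400,000 / 0.90 = 34,888,889 BTU = 348.9 therm → 348.9 × £2.64 = £921.07
Heat pump: 31,400,000 BTU / 3412 = 9,203 kWh heat; / 2.75 = 3,346 kWh in → × £0.325 = £1,087.61
Difference = |£921.07 − £1,087.61| = £166.54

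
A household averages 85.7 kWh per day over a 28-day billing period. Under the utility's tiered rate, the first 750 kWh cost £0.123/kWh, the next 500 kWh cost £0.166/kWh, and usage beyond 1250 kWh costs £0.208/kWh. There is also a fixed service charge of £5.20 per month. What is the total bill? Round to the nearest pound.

Usage = 85.7 kWh/day × 28 days = 2399.6 kWh
First 750 kWh × £0.123 = £92.25
Next 500 kWh × £0.166 = £83.00
Remaining 1149.6 kWh × £0.208 = £239.12
Energy charge = £414.37; + service £5.20 = £419.57 ≈ £420

£420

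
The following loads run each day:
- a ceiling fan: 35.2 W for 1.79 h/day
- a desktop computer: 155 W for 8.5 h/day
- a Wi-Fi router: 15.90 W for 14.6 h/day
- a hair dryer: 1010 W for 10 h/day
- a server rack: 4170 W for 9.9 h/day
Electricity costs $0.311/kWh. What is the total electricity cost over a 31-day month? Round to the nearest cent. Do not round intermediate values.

$510.93

ceiling fan: 35.2 W × 1.79 h × 31 d = 1,953 Wh = 1.953 kWh
desktop computer: 155 W × 8.5 h × 31 d = 40,842 Wh = 40.84 kWh
Wi-Fi router: 15.90 W × 14.6 h × 31 d = 7,196 Wh = 7.196 kWh
hair dryer: 1010 W × 10 h × 31 d = 313,100 Wh = 313.1 kWh
server rack: 4170 W × 9.9 h × 31 d = 1,279,773 Wh = 1,280 kWh
Total energy = 1.953 + 40.84 + 7.196 + 313.1 + 1,280 = 1,643 kWh
Cost = 1,643 kWh × $0.311 = $510.93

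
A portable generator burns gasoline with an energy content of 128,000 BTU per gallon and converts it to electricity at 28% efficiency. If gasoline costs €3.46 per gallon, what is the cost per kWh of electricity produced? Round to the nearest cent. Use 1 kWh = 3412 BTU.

Electrical output per gallon = 128,000 BTU × 0.28 / 3412 BTU/kWh = 10.5 kWh
Cost per kWh = €3.46 / 10.5 kWh = €0.329

€0.33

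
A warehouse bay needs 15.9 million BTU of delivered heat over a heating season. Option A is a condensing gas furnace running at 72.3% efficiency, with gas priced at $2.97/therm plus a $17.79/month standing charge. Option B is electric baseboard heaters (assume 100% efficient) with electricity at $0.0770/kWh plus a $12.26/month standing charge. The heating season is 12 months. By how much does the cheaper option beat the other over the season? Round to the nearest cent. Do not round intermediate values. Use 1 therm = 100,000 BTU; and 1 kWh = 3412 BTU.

Heat load = 15.9 × 10⁶ BTU = 15,900,000 BTU
Gas: input = 15,900,000 / 0.723 = 21,991,701 BTU = 219.9 therm → 219.9 × $2.97 = $653.15; + 12 × $17.79 standing = $866.63
Electric: 15,900,000 BTU / 3412 = 4,660 kWh → × $0.0770 = $358.82; + 12 × $12.26 standing = $505.94
Difference = |$866.63 − $505.94| = $360.69

$360.69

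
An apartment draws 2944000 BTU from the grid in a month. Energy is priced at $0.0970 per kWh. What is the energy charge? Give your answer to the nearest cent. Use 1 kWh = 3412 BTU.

2944000 BTU × (0.00029308 kWh/BTU) = 862.8 kWh
Cost = 862.8 kWh × $0.0970/kWh = $83.70

$83.70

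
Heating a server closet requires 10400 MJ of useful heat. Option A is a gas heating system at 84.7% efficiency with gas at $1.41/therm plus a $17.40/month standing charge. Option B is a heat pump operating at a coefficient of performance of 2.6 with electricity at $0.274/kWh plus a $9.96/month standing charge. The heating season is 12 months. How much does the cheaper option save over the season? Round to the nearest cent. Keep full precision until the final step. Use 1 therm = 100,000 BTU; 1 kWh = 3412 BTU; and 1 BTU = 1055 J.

Heat load = 10400 MJ = 10,400,000,000 J / 1055 = 9,857,820 BTU
Gas: input = 9,857,820 / 0.847 = 11,638,512 BTU = 116.4 therm → 116.4 × $1.41 = $164.10; + 12 × $17.40 standing = $372.90
Heat pump: 9,857,820 BTU / 3412 = 2,889 kWh heat; / 2.6 = 1,111 kWh in → × $0.274 = $304.47; + 12 × $9.96 standing = $423.99
Difference = |$372.90 − $423.99| = $51.09

$51.09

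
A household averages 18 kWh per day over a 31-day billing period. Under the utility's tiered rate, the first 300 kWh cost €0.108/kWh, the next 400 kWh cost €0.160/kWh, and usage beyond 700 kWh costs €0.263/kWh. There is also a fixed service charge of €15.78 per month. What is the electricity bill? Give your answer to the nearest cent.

€89.46

Usage = 18 kWh/day × 31 days = 558 kWh
First 300 kWh × €0.108 = €32.40
Next 258 kWh × €0.160 = €41.28
Remaining tier: 0 kWh (not reached)
Energy charge = €73.68; + service €15.78 = €89.46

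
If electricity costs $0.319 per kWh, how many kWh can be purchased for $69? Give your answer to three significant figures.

216 kWh

$69 / $0.319 per kWh = 216.3 kWh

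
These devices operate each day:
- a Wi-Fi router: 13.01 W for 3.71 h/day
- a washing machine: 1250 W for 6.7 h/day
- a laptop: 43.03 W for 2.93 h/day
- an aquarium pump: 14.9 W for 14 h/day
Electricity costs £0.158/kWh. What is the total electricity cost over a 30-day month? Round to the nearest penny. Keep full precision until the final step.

£41.51

Wi-Fi router: 13.01 W × 3.71 h × 30 d = 1,448 Wh = 1.448 kWh
washing machine: 1250 W × 6.7 h × 30 d = 251,250 Wh = 251.2 kWh
laptop: 43.03 W × 2.93 h × 30 d = 3,782 Wh = 3.782 kWh
aquarium pump: 14.9 W × 14 h × 30 d = 6,258 Wh = 6.258 kWh
Total energy = 1.448 + 251.2 + 3.782 + 6.258 = 262.7 kWh
Cost = 262.7 kWh × £0.158 = £41.51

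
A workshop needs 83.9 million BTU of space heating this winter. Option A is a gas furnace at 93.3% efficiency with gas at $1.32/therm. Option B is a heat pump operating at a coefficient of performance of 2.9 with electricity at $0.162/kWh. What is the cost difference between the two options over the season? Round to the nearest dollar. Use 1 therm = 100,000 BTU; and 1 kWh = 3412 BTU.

Heat load = 83.9 × 10⁶ BTU = 83,900,000 BTU
Gas: input = 83,900,000 / 0.933 = 89,924,973 BTU = 899.2 therm → 899.2 × $1.32 = $1,187.01
Heat pump: 83,900,000 BTU / 3412 = 24,590 kWh heat; / 2.9 = 8,479 kWh in → × $0.162 = $1,373.63
Difference = |$1,187.01 − $1,373.63| = $186.62 ≈ $187

$187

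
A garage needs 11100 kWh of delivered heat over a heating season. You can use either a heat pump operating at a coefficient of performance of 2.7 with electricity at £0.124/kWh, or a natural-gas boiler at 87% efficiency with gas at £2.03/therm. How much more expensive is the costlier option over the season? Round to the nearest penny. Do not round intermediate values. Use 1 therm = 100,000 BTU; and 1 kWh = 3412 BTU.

£373.93

Heat load = 11100 kWh × 3412 = 37,873,200 BTU
Gas: input = 37,873,200 / 0.87 = 43,532,414 BTU = 435.3 therm → 435.3 × £2.03 = £883.71
Heat pump: 37,873,200 BTU / 3412 = 11,100 kWh heat; / 2.7 = 4,111 kWh in → × £0.124 = £509.78
Difference = |£883.71 − £509.78| = £373.93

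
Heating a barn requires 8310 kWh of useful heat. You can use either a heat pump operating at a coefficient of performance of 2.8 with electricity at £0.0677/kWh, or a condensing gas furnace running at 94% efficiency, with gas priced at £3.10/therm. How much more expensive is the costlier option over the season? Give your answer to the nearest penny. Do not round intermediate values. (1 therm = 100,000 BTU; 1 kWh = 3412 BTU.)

£734.15

Heat load = 8310 kWh × 3412 = 28,353,720 BTU
Gas: input = 28,353,720 / 0.94 = 30,163,532 BTU = 301.6 therm → 301.6 × £3.10 = £935.07
Heat pump: 28,353,720 BTU / 3412 = 8,310 kWh heat; / 2.8 = 2,968 kWh in → × £0.0677 = £200.92
Difference = |£935.07 − £200.92| = £734.15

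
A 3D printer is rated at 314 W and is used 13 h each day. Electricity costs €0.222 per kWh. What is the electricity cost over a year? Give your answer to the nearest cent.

Energy = 314 W × 13 h/day × 365 days = 1,489,930 Wh = 1,490 kWh
Cost = 1,490 kWh × €0.222/kWh = €330.76

€330.76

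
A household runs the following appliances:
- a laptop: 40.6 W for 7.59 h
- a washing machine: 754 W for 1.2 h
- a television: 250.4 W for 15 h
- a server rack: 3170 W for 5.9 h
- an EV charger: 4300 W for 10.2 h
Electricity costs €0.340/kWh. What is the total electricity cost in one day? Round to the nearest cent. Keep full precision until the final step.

€22.96

laptop: 40.6 W × 7.59 h = 308 Wh = 0.3082 kWh
washing machine: 754 W × 1.2 h = 905 Wh = 0.9048 kWh
television: 250.4 W × 15 h = 3,756 Wh = 3.756 kWh
server rack: 3170 W × 5.9 h = 18,703 Wh = 18.7 kWh
EV charger: 4300 W × 10.2 h = 43,860 Wh = 43.86 kWh
Total energy = 0.3082 + 0.9048 + 3.756 + 18.7 + 43.86 = 67.53 kWh
Cost = 67.53 kWh × €0.340 = €22.96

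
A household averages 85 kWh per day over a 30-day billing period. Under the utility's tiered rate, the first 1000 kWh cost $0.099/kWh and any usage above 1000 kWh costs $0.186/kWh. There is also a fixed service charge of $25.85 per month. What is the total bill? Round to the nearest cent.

$413.15

Usage = 85 kWh/day × 30 days = 2550 kWh
First 1000 kWh × $0.099 = $99.00
Remaining 1550 kWh × $0.186 = $288.30
Energy charge = $387.30; + service $25.85 = $413.15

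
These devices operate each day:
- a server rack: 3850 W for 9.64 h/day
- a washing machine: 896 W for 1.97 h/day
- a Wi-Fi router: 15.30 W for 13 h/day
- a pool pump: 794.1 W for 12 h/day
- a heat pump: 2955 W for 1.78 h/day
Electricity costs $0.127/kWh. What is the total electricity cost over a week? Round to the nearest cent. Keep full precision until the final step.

server rack: 3850 W × 9.64 h × 7 d = 259,798 Wh = 259.8 kWh
washing machine: 896 W × 1.97 h × 7 d = 12,356 Wh = 12.36 kWh
Wi-Fi router: 15.30 W × 13 h × 7 d = 1,392 Wh = 1.392 kWh
pool pump: 794.1 W × 12 h × 7 d = 66,704 Wh = 66.7 kWh
heat pump: 2955 W × 1.78 h × 7 d = 36,819 Wh = 36.82 kWh
Total energy = 259.8 + 12.36 + 1.392 + 66.7 + 36.82 = 377.1 kWh
Cost = 377.1 kWh × $0.127 = $47.89

$47.89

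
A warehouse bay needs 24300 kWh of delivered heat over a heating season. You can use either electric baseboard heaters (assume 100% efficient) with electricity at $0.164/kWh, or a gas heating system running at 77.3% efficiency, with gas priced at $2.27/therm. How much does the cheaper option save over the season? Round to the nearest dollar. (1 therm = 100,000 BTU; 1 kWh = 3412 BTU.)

Heat load = 24300 kWh × 3412 = 82,911,600 BTU
Gas: input = 82,911,600 / 0.773 = 107,259,508 BTU = 1,073 therm → 1,073 × $2.27 = $2,434.79
Electric: 82,911,600 BTU / 3412 = 24,300 kWh → × $0.164 = $3,985.20
Difference = |$2,434.79 − $3,985.20| = $1,550.41 ≈ $1550

$1550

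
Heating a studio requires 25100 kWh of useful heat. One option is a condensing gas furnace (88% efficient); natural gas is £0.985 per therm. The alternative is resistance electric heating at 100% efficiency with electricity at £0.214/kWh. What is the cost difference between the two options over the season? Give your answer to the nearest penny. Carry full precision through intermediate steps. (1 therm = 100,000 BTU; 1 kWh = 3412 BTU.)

Heat load = 25100 kWh × 3412 = 85,641,200 BTU
Gas: input = 85,641,200 / 0.88 = 97,319,545 BTU = 973.2 therm → 973.2 × £0.985 = £958.60
Electric: 85,641,200 BTU / 3412 = 25,100 kWh → × £0.214 = £5,371.40
Difference = |£958.60 − £5,371.40| = £4,412.80

£4412.80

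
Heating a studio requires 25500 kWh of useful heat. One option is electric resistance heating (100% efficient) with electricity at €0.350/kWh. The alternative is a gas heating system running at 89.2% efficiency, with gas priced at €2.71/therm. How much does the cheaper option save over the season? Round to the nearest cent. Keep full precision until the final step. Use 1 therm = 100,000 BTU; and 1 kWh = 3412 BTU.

€6281.66

Heat load = 25500 kWh × 3412 = 87,006,000 BTU
Gas: input = 87,006,000 / 0.892 = 97,540,359 BTU = 975.4 therm → 975.4 × €2.71 = €2,643.34
Electric: 87,006,000 BTU / 3412 = 25,500 kWh → × €0.350 = €8,925.00
Difference = |€2,643.34 − €8,925.00| = €6,281.66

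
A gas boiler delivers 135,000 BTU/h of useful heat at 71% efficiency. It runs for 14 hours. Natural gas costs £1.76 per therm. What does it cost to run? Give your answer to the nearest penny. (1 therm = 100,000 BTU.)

£46.85

Heat delivered = 135,000 BTU/h × 14 h = 1,890,000 BTU
Gas input = 1,890,000 / 0.71 = 2,661,972 BTU
= 2,661,972 / 100,000 = 26.62 therm
Cost = 26.62 × £1.76/therm = £46.85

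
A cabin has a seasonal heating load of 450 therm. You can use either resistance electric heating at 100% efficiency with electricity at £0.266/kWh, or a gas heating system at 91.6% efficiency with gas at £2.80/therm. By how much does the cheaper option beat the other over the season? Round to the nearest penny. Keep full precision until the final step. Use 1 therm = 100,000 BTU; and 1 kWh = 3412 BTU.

£2132.66

Heat load = 450 therm × 100,000 = 45,000,000 BTU
Gas: input = 45,000,000 / 0.916 = 49,126,638 BTU = 491.3 therm → 491.3 × £2.80 = £1,375.55
Electric: 45,000,000 BTU / 3412 = 13,190 kWh → × £0.266 = £3,508.21
Difference = |£1,375.55 − £3,508.21| = £2,132.66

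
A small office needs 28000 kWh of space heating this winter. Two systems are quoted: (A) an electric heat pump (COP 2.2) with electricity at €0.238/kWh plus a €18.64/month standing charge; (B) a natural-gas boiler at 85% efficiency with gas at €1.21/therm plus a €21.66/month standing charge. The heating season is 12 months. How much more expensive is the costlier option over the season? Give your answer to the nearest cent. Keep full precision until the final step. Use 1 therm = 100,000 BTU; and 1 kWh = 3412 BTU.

€1632.87

Heat load = 28000 kWh × 3412 = 95,536,000 BTU
Gas: input = 95,536,000 / 0.85 = 112,395,294 BTU = 1,124 therm → 1,124 × €1.21 = €1,359.98; + 12 × €21.66 standing = €1,619.90
Heat pump: 95,536,000 BTU / 3412 = 28,000 kWh heat; / 2.2 = 12,730 kWh in → × €0.238 = €3,029.09; + 12 × €18.64 standing = €3,252.77
Difference = |€1,619.90 − €3,252.77| = €1,632.87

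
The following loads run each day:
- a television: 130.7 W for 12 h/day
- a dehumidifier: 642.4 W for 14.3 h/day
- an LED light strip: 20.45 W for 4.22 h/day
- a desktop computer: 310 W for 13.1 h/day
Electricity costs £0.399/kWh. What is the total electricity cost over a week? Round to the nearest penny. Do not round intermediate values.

television: 130.7 W × 12 h × 7 d = 10,979 Wh = 10.98 kWh
dehumidifier: 642.4 W × 14.3 h × 7 d = 64,304 Wh = 64.3 kWh
LED light strip: 20.45 W × 4.22 h × 7 d = 604 Wh = 0.6041 kWh
desktop computer: 310 W × 13.1 h × 7 d = 28,427 Wh = 28.43 kWh
Total energy = 10.98 + 64.3 + 0.6041 + 28.43 = 104.3 kWh
Cost = 104.3 kWh × £0.399 = £41.62

£41.62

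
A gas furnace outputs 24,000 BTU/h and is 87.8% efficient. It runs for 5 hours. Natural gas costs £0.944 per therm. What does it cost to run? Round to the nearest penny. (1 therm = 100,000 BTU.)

Heat delivered = 24,000 BTU/h × 5 h = 120,000 BTU
Gas input = 120,000 / 0.878 = 136,674 BTU
= 136,674 / 100,000 = 1.367 therm
Cost = 1.367 × £0.944/therm = £1.29

£1.29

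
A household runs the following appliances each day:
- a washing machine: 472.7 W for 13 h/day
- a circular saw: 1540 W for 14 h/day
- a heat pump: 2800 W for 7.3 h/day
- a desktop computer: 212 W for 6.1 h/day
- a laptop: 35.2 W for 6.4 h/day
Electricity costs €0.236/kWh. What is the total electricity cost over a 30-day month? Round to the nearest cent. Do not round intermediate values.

washing machine: 472.7 W × 13 h × 30 d = 184,353 Wh = 184.4 kWh
circular saw: 1540 W × 14 h × 30 d = 646,800 Wh = 646.8 kWh
heat pump: 2800 W × 7.3 h × 30 d = 613,200 Wh = 613.2 kWh
desktop computer: 212 W × 6.1 h × 30 d = 38,796 Wh = 38.8 kWh
laptop: 35.2 W × 6.4 h × 30 d = 6,758 Wh = 6.758 kWh
Total energy = 184.4 + 646.8 + 613.2 + 38.8 + 6.758 = 1,490 kWh
Cost = 1,490 kWh × €0.236 = €351.62

€351.62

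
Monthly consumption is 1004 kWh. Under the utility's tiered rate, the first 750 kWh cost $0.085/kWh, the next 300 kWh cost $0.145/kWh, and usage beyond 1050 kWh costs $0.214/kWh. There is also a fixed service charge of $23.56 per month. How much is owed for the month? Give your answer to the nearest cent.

First 750 kWh × $0.085 = $63.75
Next 254 kWh × $0.145 = $36.83
Remaining tier: 0 kWh (not reached)
Energy charge = $100.58; + service $23.56 = $124.14

$124.14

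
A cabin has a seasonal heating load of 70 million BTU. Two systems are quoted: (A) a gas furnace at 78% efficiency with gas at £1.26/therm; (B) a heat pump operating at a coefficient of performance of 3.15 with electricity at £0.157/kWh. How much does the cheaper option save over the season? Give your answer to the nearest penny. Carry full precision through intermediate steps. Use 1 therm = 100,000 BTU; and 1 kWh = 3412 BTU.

Heat load = 70 × 10⁶ BTU = 70,000,000 BTU
Gas: input = 70,000,000 / 0.78 = 89,743,590 BTU = 897.4 therm → 897.4 × £1.26 = £1,130.77
Heat pump: 70,000,000 BTU / 3412 = 20,520 kWh heat; / 3.15 = 6,513 kWh in → × £0.157 = £1,022.53
Difference = |£1,130.77 − £1,022.53| = £108.23

£108.23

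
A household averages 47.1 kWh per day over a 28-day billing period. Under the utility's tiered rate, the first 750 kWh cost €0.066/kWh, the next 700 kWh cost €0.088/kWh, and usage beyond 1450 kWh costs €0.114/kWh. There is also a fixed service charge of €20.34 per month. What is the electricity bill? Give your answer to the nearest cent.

Usage = 47.1 kWh/day × 28 days = 1318.8 kWh
First 750 kWh × €0.066 = €49.50
Next 568.8 kWh × €0.088 = €50.05
Remaining tier: 0 kWh (not reached)
Energy charge = €99.55; + service €20.34 = €119.89

€119.89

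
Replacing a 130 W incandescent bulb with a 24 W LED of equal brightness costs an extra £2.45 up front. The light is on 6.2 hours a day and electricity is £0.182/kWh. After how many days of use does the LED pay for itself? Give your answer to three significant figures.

Power saved = 130 − 24 = 106 W
Daily energy saved = 106 W × 6.2 h = 657.2 Wh = 0.6572 kWh
Daily savings = 0.6572 × £0.182 = £0.1196
Payback = £2.45 / £0.1196 per day = 20.48 days

20.5 days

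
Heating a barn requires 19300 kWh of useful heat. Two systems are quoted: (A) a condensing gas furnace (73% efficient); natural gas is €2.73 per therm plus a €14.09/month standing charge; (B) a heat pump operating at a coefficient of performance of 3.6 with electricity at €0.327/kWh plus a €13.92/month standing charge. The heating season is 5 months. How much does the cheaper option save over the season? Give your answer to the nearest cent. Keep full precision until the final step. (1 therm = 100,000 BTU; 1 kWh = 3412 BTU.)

Heat load = 19300 kWh × 3412 = 65,851,600 BTU
Gas: input = 65,851,600 / 0.73 = 90,207,671 BTU = 902.1 therm → 902.1 × €2.73 = €2,462.67; + 5 × €14.09 standing = €2,533.12
Heat pump: 65,851,600 BTU / 3412 = 19,300 kWh heat; / 3.6 = 5,361 kWh in → × €0.327 = €1,753.08; + 5 × €13.92 standing = €1,822.68
Difference = |€2,533.12 − €1,822.68| = €710.44

€710.44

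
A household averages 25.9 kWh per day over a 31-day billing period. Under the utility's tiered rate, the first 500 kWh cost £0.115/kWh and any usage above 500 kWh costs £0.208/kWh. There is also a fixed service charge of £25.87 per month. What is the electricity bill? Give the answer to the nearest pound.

Usage = 25.9 kWh/day × 31 days = 802.9 kWh
First 500 kWh × £0.115 = £57.50
Remaining 302.9 kWh × £0.208 = £63.00
Energy charge = £120.50; + service £25.87 = £146.37 ≈ £146

£146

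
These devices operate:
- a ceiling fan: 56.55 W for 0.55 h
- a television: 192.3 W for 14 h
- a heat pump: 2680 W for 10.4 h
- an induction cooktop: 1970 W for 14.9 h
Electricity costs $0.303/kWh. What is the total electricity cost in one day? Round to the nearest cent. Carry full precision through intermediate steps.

$18.16

ceiling fan: 56.55 W × 0.55 h = 31 Wh = 0.0311 kWh
television: 192.3 W × 14 h = 2,692 Wh = 2.692 kWh
heat pump: 2680 W × 10.4 h = 27,872 Wh = 27.87 kWh
induction cooktop: 1970 W × 14.9 h = 29,353 Wh = 29.35 kWh
Total energy = 0.0311 + 2.692 + 27.87 + 29.35 = 59.95 kWh
Cost = 59.95 kWh × $0.303 = $18.16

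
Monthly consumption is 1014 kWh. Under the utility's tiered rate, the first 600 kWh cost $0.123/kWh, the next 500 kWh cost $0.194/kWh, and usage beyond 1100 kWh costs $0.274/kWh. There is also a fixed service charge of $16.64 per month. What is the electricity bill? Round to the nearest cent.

$170.76

First 600 kWh × $0.123 = $73.80
Next 414 kWh × $0.194 = $80.32
Remaining tier: 0 kWh (not reached)
Energy charge = $154.12; + service $16.64 = $170.76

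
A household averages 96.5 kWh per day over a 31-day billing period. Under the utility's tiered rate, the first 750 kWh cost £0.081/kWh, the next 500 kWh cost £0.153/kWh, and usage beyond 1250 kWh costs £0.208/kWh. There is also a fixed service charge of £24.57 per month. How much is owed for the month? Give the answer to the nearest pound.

Usage = 96.5 kWh/day × 31 days = 2991.5 kWh
First 750 kWh × £0.081 = £60.75
Next 500 kWh × £0.153 = £76.50
Remaining 1741.5 kWh × £0.208 = £362.23
Energy charge = £499.48; + service £24.57 = £524.05 ≈ £524

£524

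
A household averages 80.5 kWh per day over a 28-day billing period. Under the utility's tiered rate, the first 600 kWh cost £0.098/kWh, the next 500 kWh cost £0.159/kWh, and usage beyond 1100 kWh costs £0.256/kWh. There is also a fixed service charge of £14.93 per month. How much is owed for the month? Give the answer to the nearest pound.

Usage = 80.5 kWh/day × 28 days = 2254 kWh
First 600 kWh × £0.098 = £58.80
Next 500 kWh × £0.159 = £79.50
Remaining 1154 kWh × £0.256 = £295.42
Energy charge = £433.72; + service £14.93 = £448.65 ≈ £449

£449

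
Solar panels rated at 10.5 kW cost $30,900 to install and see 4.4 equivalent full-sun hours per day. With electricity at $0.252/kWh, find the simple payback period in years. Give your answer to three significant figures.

Daily generation = 10.5 kW × 4.4 h = 46.2 kWh
Annual generation = 46.2 × 365 = 16863 kWh
Annual savings = 16863 × $0.252 = $4,249.48
Payback = $30,900 / $4,249.48 = 7.27 years

7.27 years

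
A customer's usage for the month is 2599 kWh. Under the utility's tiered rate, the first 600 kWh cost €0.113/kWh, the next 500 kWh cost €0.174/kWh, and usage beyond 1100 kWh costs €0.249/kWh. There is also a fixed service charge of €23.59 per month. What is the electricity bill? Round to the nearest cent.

€551.64

First 600 kWh × €0.113 = €67.80
Next 500 kWh × €0.174 = €87.00
Remaining 1499 kWh × €0.249 = €373.25
Energy charge = €528.05; + service €23.59 = €551.64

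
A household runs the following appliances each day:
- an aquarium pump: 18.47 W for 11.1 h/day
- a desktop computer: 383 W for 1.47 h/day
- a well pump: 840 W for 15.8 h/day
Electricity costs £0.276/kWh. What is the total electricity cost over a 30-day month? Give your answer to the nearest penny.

£116.25

aquarium pump: 18.47 W × 11.1 h × 30 d = 6,151 Wh = 6.151 kWh
desktop computer: 383 W × 1.47 h × 30 d = 16,890 Wh = 16.89 kWh
well pump: 840 W × 15.8 h × 30 d = 398,160 Wh = 398.2 kWh
Total energy = 6.151 + 16.89 + 398.2 = 421.2 kWh
Cost = 421.2 kWh × £0.276 = £116.25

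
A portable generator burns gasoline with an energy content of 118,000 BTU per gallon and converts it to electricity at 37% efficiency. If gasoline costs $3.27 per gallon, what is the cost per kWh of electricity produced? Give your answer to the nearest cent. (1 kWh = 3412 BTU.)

$0.26

Electrical output per gallon = 118,000 BTU × 0.37 / 3412 BTU/kWh = 12.8 kWh
Cost per kWh = $3.27 / 12.8 kWh = $0.256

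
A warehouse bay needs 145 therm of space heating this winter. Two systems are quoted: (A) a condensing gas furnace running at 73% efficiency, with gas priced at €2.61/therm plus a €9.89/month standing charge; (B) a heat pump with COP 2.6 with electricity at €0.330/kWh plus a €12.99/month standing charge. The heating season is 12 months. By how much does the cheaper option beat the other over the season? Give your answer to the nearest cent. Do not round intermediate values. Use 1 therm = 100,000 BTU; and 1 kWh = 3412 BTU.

Heat load = 145 therm × 100,000 = 14,500,000 BTU
Gas: input = 14,500,000 / 0.73 = 19,863,014 BTU = 198.6 therm → 198.6 × €2.61 = €518.42; + 12 × €9.89 standing = €637.10
Heat pump: 14,500,000 BTU / 3412 = 4,250 kWh heat; / 2.6 = 1,635 kWh in → × €0.330 = €539.39; + 12 × €12.99 standing = €695.27
Difference = |€637.10 − €695.27| = €58.16

€58.16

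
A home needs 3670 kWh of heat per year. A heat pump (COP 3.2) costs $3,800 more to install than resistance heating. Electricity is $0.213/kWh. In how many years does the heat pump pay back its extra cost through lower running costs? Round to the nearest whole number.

7 years

Resistance: 3670 kWh × $0.213 = $781.71/yr
Heat pump: 3670 / 3.2 = 1147 kWh in → × $0.213 = $244.28/yr
Annual savings = $537.43
Payback = $3,800 / $537.43 = 7.07 years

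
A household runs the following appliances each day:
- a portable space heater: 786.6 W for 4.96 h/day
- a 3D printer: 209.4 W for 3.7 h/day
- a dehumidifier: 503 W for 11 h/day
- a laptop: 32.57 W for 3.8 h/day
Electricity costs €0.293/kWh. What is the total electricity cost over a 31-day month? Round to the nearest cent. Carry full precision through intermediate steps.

portable space heater: 786.6 W × 4.96 h × 31 d = 120,948 Wh = 120.9 kWh
3D printer: 209.4 W × 3.7 h × 31 d = 24,018 Wh = 24.02 kWh
dehumidifier: 503 W × 11 h × 31 d = 171,523 Wh = 171.5 kWh
laptop: 32.57 W × 3.8 h × 31 d = 3,837 Wh = 3.837 kWh
Total energy = 120.9 + 24.02 + 171.5 + 3.837 = 320.3 kWh
Cost = 320.3 kWh × €0.293 = €93.86

€93.86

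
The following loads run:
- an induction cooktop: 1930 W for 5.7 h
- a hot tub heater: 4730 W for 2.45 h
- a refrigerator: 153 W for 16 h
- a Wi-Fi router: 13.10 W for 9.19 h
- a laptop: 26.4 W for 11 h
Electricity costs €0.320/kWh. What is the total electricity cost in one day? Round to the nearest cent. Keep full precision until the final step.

induction cooktop: 1930 W × 5.7 h = 11,001 Wh = 11 kWh
hot tub heater: 4730 W × 2.45 h = 11,588 Wh = 11.59 kWh
refrigerator: 153 W × 16 h = 2,448 Wh = 2.448 kWh
Wi-Fi router: 13.10 W × 9.19 h = 120 Wh = 0.1204 kWh
laptop: 26.4 W × 11 h = 290 Wh = 0.2904 kWh
Total energy = 11 + 11.59 + 2.448 + 0.1204 + 0.2904 = 25.45 kWh
Cost = 25.45 kWh × €0.320 = €8.14

€8.14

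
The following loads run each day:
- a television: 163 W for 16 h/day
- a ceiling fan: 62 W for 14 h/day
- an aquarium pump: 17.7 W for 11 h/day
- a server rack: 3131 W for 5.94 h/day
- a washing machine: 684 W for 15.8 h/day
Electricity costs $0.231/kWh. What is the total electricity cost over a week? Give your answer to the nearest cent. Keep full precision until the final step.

television: 163 W × 16 h × 7 d = 18,256 Wh = 18.26 kWh
ceiling fan: 62 W × 14 h × 7 d = 6,076 Wh = 6.076 kWh
aquarium pump: 17.7 W × 11 h × 7 d = 1,363 Wh = 1.363 kWh
server rack: 3131 W × 5.94 h × 7 d = 130,187 Wh = 130.2 kWh
washing machine: 684 W × 15.8 h × 7 d = 75,650 Wh = 75.65 kWh
Total energy = 18.26 + 6.076 + 1.363 + 130.2 + 75.65 = 231.5 kWh
Cost = 231.5 kWh × $0.231 = $53.48

$53.48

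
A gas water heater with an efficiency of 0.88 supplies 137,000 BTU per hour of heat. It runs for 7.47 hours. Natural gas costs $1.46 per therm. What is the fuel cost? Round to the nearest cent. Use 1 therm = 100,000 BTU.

$16.98

Heat delivered = 137,000 BTU/h × 7.47 h = 1,023,390 BTU
Gas input = 1,023,390 / 0.88 = 1,162,943 BTU
= 1,162,943 / 100,000 = 11.63 therm
Cost = 11.63 × $1.46/therm = $16.98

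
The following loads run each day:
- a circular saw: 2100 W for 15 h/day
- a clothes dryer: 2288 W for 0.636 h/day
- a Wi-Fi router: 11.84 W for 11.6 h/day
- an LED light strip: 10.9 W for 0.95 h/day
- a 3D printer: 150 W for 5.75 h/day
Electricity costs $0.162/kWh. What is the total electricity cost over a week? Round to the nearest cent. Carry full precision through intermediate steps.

$38.52

circular saw: 2100 W × 15 h × 7 d = 220,500 Wh = 220.5 kWh
clothes dryer: 2288 W × 0.636 h × 7 d = 10,186 Wh = 10.19 kWh
Wi-Fi router: 11.84 W × 11.6 h × 7 d = 961 Wh = 0.9614 kWh
LED light strip: 10.9 W × 0.95 h × 7 d = 72 Wh = 0.07248 kWh
3D printer: 150 W × 5.75 h × 7 d = 6,038 Wh = 6.037 kWh
Total energy = 220.5 + 10.19 + 0.9614 + 0.07248 + 6.037 = 237.8 kWh
Cost = 237.8 kWh × $0.162 = $38.52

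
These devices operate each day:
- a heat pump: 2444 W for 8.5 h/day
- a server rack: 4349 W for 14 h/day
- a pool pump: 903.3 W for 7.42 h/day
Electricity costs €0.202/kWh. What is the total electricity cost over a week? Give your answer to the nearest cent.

heat pump: 2444 W × 8.5 h × 7 d = 145,418 Wh = 145.4 kWh
server rack: 4349 W × 14 h × 7 d = 426,202 Wh = 426.2 kWh
pool pump: 903.3 W × 7.42 h × 7 d = 46,917 Wh = 46.92 kWh
Total energy = 145.4 + 426.2 + 46.92 = 618.5 kWh
Cost = 618.5 kWh × €0.202 = €124.94

€124.94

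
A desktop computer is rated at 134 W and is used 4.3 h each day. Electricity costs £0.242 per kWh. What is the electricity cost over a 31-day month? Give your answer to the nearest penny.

Energy = 134 W × 4.3 h/day × 31 days = 17,862 Wh = 17.86 kWh
Cost = 17.86 kWh × £0.242/kWh = £4.32

£4.32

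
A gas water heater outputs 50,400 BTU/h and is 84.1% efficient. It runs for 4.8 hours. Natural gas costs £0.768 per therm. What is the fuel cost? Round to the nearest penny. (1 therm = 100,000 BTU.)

£2.21

Heat delivered = 50,400 BTU/h × 4.8 h = 241,920 BTU
Gas input = 241,920 / 0.841 = 287,658 BTU
= 287,658 / 100,000 = 2.877 therm
Cost = 2.877 × £0.768/therm = £2.21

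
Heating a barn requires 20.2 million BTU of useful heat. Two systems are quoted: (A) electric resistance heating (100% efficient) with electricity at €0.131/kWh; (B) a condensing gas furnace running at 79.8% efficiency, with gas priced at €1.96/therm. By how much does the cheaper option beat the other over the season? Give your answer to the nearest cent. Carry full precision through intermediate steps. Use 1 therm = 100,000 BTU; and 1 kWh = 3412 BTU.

€279.42

Heat load = 20.2 × 10⁶ BTU = 20,200,000 BTU
Gas: input = 20,200,000 / 0.798 = 25,313,283 BTU = 253.1 therm → 253.1 × €1.96 = €496.14
Electric: 20,200,000 BTU / 3412 = 5,920 kWh → × €0.131 = €775.56
Difference = |€496.14 − €775.56| = €279.42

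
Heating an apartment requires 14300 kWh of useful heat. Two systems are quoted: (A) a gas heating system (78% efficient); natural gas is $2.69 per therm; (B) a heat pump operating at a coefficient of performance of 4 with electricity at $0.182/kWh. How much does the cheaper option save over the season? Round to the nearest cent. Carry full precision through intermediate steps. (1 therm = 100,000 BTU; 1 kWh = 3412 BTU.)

Heat load = 14300 kWh × 3412 = 48,791,600 BTU
Gas: input = 48,791,600 / 0.78 = 62,553,333 BTU = 625.5 therm → 625.5 × $2.69 = $1,682.68
Heat pump: 48,791,600 BTU / 3412 = 14,300 kWh heat; / 4 = 3,575 kWh in → × $0.182 = $650.65
Difference = |$1,682.68 − $650.65| = $1,032.03

$1032.03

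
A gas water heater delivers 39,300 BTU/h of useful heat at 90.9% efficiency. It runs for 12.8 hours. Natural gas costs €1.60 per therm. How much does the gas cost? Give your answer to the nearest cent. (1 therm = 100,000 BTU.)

Heat delivered = 39,300 BTU/h × 12.8 h = 503,040 BTU
Gas input = 503,040 / 0.909 = 553,399 BTU
= 553,399 / 100,000 = 5.534 therm
Cost = 5.534 × €1.60/therm = €8.85

€8.85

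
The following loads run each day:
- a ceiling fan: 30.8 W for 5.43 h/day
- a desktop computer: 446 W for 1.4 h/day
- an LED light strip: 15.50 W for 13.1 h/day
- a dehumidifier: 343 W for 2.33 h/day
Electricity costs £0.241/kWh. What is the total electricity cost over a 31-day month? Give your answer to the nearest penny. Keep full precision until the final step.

ceiling fan: 30.8 W × 5.43 h × 31 d = 5,185 Wh = 5.185 kWh
desktop computer: 446 W × 1.4 h × 31 d = 19,356 Wh = 19.36 kWh
LED light strip: 15.50 W × 13.1 h × 31 d = 6,295 Wh = 6.295 kWh
dehumidifier: 343 W × 2.33 h × 31 d = 24,775 Wh = 24.77 kWh
Total energy = 5.185 + 19.36 + 6.295 + 24.77 = 55.61 kWh
Cost = 55.61 kWh × £0.241 = £13.40

£13.40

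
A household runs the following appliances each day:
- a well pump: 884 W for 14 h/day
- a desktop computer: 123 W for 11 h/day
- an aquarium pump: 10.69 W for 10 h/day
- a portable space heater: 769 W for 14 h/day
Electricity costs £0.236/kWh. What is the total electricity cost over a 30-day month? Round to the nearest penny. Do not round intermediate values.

£174.18

well pump: 884 W × 14 h × 30 d = 371,280 Wh = 371.3 kWh
desktop computer: 123 W × 11 h × 30 d = 40,590 Wh = 40.59 kWh
aquarium pump: 10.69 W × 10 h × 30 d = 3,207 Wh = 3.207 kWh
portable space heater: 769 W × 14 h × 30 d = 322,980 Wh = 323 kWh
Total energy = 371.3 + 40.59 + 3.207 + 323 = 738.1 kWh
Cost = 738.1 kWh × £0.236 = £174.18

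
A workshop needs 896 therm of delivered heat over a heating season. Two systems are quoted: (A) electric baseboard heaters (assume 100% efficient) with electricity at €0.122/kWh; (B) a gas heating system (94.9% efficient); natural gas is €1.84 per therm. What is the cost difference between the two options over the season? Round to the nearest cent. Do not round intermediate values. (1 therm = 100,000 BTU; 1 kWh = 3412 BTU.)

€1466.51

Heat load = 896 therm × 100,000 = 89,600,000 BTU
Gas: input = 89,600,000 / 0.949 = 94,415,174 BTU = 944.2 therm → 944.2 × €1.84 = €1,737.24
Electric: 89,600,000 BTU / 3412 = 26,260 kWh → × €0.122 = €3,203.75
Difference = |€1,737.24 − €3,203.75| = €1,466.51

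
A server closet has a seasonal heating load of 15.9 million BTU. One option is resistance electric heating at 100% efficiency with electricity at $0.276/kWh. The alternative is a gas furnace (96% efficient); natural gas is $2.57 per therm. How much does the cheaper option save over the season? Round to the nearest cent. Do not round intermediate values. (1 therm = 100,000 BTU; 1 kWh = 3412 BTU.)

Heat load = 15.9 × 10⁶ BTU = 15,900,000 BTU
Gas: input = 15,900,000 / 0.96 = 16,562,500 BTU = 165.6 therm → 165.6 × $2.57 = $425.66
Electric: 15,900,000 BTU / 3412 = 4,660 kWh → × $0.276 = $1,286.17
Difference = |$425.66 − $1,286.17| = $860.51

$860.51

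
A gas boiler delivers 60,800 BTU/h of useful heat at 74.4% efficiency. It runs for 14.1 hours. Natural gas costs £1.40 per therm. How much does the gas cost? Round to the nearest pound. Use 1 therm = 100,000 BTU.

£16

Heat delivered = 60,800 BTU/h × 14.1 h = 857,280 BTU
Gas input = 857,280 / 0.744 = 1,152,258 BTU
= 1,152,258 / 100,000 = 11.52 therm
Cost = 11.52 × £1.40/therm = £16.13 ≈ £16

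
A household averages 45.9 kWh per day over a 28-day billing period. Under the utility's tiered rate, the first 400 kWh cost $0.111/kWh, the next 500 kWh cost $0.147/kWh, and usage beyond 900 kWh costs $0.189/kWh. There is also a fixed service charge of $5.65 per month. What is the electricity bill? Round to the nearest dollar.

Usage = 45.9 kWh/day × 28 days = 1285.2 kWh
First 400 kWh × $0.111 = $44.40
Next 500 kWh × $0.147 = $73.50
Remaining 385.2 kWh × $0.189 = $72.80
Energy charge = $190.70; + service $5.65 = $196.35 ≈ $196

$196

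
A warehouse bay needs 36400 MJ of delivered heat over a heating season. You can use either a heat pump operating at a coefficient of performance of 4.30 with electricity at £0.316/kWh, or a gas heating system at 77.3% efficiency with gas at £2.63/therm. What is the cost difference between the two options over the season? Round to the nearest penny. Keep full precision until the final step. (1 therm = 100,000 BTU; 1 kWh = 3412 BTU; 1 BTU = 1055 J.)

Heat load = 36400 MJ = 36,400,000,000 J / 1055 = 34,502,370 BTU
Gas: input = 34,502,370 / 0.773 = 44,634,372 BTU = 446.3 therm → 446.3 × £2.63 = £1,173.88
Heat pump: 34,502,370 BTU / 3412 = 10,110 kWh heat; / 4.30 = 2,352 kWh in → × £0.316 = £743.12
Difference = |£1,173.88 − £743.12| = £430.76

£430.76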